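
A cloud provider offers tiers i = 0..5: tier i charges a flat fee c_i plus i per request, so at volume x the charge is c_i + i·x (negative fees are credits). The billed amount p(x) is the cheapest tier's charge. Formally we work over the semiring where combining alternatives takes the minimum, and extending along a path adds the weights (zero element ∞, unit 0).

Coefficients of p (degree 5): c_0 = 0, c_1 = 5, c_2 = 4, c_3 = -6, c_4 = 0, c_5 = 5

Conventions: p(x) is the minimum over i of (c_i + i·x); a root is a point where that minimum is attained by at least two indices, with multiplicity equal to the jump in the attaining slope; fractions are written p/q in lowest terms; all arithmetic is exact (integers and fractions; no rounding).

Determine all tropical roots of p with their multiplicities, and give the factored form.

hull edge (i=0, c=0) to (i=3, c=-6): slope -2, span 3
hull edge (i=3, c=-6) to (i=5, c=5): slope 11/2, span 2
Factored form: p(x) = 5 ⊗ (x ⊕ (-11/2)) ⊗ (x ⊕ (-11/2)) ⊗ (x ⊕ 2) ⊗ (x ⊕ 2) ⊗ (x ⊕ 2)
Answer: roots = -11/2 (mult 2), 2 (mult 3)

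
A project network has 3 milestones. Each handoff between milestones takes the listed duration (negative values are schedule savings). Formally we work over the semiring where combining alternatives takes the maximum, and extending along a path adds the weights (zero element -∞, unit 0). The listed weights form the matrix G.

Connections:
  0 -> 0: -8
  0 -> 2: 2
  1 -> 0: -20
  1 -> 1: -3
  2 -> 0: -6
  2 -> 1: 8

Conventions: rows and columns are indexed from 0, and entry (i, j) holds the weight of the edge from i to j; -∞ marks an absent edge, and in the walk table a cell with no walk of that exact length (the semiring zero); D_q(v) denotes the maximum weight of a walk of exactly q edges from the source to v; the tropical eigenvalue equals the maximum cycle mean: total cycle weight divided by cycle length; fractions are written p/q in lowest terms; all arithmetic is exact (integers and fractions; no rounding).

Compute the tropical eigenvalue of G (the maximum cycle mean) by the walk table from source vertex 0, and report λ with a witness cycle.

q=0: [0, -∞, -∞]
q=1: [-8, -∞, 2]
q=2: [-4, 10, -6]
q=3: [-10, 7, -2]
Optimal cycle mean attained by: cycle 0->2->0, total 2 + (-6), length 2.
Answer: λ = -2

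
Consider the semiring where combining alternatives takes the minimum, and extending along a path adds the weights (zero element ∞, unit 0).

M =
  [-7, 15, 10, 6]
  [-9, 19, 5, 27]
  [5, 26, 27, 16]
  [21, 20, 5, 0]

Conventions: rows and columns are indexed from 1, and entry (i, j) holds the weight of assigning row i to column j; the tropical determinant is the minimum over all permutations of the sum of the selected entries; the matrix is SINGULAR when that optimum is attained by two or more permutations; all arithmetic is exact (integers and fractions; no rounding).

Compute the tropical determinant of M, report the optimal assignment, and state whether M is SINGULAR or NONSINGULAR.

σ = (1, 2, 3, 4): (-7) + 19 + 27 + 0 = 39
σ = (1, 2, 4, 3): (-7) + 19 + 16 + 5 = 33
σ = (1, 3, 2, 4): (-7) + 5 + 26 + 0 = 24
σ = (1, 3, 4, 2): (-7) + 5 + 16 + 20 = 34
σ = (1, 4, 2, 3): (-7) + 27 + 26 + 5 = 51
σ = (1, 4, 3, 2): (-7) + 27 + 27 + 20 = 67
σ = (2, 1, 3, 4): 15 + (-9) + 27 + 0 = 33
σ = (2, 1, 4, 3): 15 + (-9) + 16 + 5 = 27
σ = (2, 3, 1, 4): 15 + 5 + 5 + 0 = 25
σ = (2, 3, 4, 1): 15 + 5 + 16 + 21 = 57
σ = (2, 4, 1, 3): 15 + 27 + 5 + 5 = 52
σ = (2, 4, 3, 1): 15 + 27 + 27 + 21 = 90
σ = (3, 1, 2, 4): 10 + (-9) + 26 + 0 = 27
σ = (3, 1, 4, 2): 10 + (-9) + 16 + 20 = 37
σ = (3, 2, 1, 4): 10 + 19 + 5 + 0 = 34
σ = (3, 2, 4, 1): 10 + 19 + 16 + 21 = 66
σ = (3, 4, 1, 2): 10 + 27 + 5 + 20 = 62
σ = (3, 4, 2, 1): 10 + 27 + 26 + 21 = 84
σ = (4, 1, 2, 3): 6 + (-9) + 26 + 5 = 28
σ = (4, 1, 3, 2): 6 + (-9) + 27 + 20 = 44
σ = (4, 2, 1, 3): 6 + 19 + 5 + 5 = 35
σ = (4, 2, 3, 1): 6 + 19 + 27 + 21 = 73
σ = (4, 3, 1, 2): 6 + 5 + 5 + 20 = 36
σ = (4, 3, 2, 1): 6 + 5 + 26 + 21 = 58
Optimal value attained by: σ = (1, 3, 2, 4).
Answer: det⊕(M) = 24; verdict: NONSINGULAR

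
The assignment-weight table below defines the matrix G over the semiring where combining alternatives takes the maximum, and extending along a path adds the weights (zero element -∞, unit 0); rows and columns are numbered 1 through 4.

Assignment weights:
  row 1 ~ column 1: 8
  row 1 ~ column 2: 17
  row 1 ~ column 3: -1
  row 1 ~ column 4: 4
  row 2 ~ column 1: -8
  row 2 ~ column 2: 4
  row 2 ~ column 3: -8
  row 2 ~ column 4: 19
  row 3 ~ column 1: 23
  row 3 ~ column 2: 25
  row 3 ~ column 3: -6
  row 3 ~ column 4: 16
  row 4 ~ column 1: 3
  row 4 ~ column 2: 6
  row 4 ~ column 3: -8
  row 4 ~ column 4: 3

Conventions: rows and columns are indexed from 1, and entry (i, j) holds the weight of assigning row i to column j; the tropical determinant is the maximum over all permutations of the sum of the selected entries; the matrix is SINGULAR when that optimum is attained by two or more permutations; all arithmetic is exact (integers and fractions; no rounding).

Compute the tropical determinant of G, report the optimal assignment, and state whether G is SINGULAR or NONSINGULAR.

σ = (1, 2, 3, 4): 8 + 4 + (-6) + 3 = 9
σ = (1, 2, 4, 3): 8 + 4 + 16 + (-8) = 20
σ = (1, 3, 2, 4): 8 + (-8) + 25 + 3 = 28
σ = (1, 3, 4, 2): 8 + (-8) + 16 + 6 = 22
σ = (1, 4, 2, 3): 8 + 19 + 25 + (-8) = 44
σ = (1, 4, 3, 2): 8 + 19 + (-6) + 6 = 27
σ = (2, 1, 3, 4): 17 + (-8) + (-6) + 3 = 6
σ = (2, 1, 4, 3): 17 + (-8) + 16 + (-8) = 17
σ = (2, 3, 1, 4): 17 + (-8) + 23 + 3 = 35
σ = (2, 3, 4, 1): 17 + (-8) + 16 + 3 = 28
σ = (2, 4, 1, 3): 17 + 19 + 23 + (-8) = 51
σ = (2, 4, 3, 1): 17 + 19 + (-6) + 3 = 33
σ = (3, 1, 2, 4): (-1) + (-8) + 25 + 3 = 19
σ = (3, 1, 4, 2): (-1) + (-8) + 16 + 6 = 13
σ = (3, 2, 1, 4): (-1) + 4 + 23 + 3 = 29
σ = (3, 2, 4, 1): (-1) + 4 + 16 + 3 = 22
σ = (3, 4, 1, 2): (-1) + 19 + 23 + 6 = 47
σ = (3, 4, 2, 1): (-1) + 19 + 25 + 3 = 46
σ = (4, 1, 2, 3): 4 + (-8) + 25 + (-8) = 13
σ = (4, 1, 3, 2): 4 + (-8) + (-6) + 6 = -4
σ = (4, 2, 1, 3): 4 + 4 + 23 + (-8) = 23
σ = (4, 2, 3, 1): 4 + 4 + (-6) + 3 = 5
σ = (4, 3, 1, 2): 4 + (-8) + 23 + 6 = 25
σ = (4, 3, 2, 1): 4 + (-8) + 25 + 3 = 24
Optimal value attained by: σ = (2, 4, 1, 3).
Answer: det⊕(G) = 51; verdict: NONSINGULAR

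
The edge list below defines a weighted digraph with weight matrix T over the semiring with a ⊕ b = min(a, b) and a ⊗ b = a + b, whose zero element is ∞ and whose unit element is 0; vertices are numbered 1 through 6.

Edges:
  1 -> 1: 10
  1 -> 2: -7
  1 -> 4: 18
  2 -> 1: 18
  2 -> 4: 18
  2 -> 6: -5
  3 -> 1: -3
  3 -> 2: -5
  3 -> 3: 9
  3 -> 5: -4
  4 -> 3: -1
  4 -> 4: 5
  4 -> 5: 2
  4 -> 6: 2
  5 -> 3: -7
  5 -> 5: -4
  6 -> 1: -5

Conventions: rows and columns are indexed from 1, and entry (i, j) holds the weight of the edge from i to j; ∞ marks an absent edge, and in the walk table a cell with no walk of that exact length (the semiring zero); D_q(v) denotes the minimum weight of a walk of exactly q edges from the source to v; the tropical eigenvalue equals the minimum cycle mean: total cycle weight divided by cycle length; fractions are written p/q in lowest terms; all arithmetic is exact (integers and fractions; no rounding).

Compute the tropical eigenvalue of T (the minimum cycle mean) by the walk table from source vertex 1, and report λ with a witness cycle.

q=0: [0, ∞, ∞, ∞, ∞, ∞]
q=1: [10, -7, ∞, 18, ∞, ∞]
q=2: [11, 3, 17, 11, 20, -12]
q=3: [-17, 4, 10, 16, 13, -2]
q=4: [-7, -24, 6, 1, 6, -1]
q=5: [-6, -14, -1, -6, 2, -29]
q=6: [-34, -13, -7, -1, -5, -19]
Optimal cycle mean attained by: cycle 1->2->6->1, total (-7) + (-5) + (-5), length 3.
Answer: λ = -17/3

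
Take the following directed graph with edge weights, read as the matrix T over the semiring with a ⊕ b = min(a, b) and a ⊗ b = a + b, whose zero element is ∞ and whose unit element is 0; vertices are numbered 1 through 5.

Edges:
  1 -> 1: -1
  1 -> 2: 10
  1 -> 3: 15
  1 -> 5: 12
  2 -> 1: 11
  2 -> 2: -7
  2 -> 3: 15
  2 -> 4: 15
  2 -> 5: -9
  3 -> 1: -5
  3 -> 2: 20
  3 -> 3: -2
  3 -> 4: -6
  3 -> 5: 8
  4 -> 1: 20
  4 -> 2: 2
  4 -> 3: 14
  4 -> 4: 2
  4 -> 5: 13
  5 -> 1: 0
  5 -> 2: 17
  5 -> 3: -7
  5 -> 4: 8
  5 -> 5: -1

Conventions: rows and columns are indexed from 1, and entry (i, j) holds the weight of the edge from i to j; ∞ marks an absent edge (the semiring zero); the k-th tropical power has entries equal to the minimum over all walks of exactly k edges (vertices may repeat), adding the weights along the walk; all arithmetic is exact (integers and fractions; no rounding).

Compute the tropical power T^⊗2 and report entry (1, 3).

T^⊗2:
  [-2, 3, 5, 9, 1]
  [-9, -14, -16, -1, -16]
  [-7, -4, -4, -8, 6]
  [9, -5, 6, 4, -7]
  [-12, 10, -9, -13, -2]
Key observation: the optimum is the walk 1->5->3, with weight 12 + (-7) = 5.
Optimal value attained by: walk 1->5->3.
Answer: (T^⊗2)[1][3] = 5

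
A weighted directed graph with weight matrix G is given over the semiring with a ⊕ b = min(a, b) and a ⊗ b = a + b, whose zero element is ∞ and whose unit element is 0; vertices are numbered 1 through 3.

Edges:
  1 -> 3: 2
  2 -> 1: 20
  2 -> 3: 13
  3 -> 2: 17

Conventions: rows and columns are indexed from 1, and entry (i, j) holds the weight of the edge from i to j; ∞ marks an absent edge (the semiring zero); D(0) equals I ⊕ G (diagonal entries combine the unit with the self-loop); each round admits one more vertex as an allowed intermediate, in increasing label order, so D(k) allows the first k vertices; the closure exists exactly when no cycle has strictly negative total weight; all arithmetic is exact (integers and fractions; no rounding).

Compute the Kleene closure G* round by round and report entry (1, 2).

D(0):
  [0, ∞, 2]
  [20, 0, 13]
  [∞, 17, 0]
D(1):
  [0, ∞, 2]
  [20, 0, 13]
  [∞, 17, 0]
D(2):
  [0, ∞, 2]
  [20, 0, 13]
  [37, 17, 0]
D(3):
  [0, 19, 2]
  [20, 0, 13]
  [37, 17, 0]
Answer: G*[1][2] = 19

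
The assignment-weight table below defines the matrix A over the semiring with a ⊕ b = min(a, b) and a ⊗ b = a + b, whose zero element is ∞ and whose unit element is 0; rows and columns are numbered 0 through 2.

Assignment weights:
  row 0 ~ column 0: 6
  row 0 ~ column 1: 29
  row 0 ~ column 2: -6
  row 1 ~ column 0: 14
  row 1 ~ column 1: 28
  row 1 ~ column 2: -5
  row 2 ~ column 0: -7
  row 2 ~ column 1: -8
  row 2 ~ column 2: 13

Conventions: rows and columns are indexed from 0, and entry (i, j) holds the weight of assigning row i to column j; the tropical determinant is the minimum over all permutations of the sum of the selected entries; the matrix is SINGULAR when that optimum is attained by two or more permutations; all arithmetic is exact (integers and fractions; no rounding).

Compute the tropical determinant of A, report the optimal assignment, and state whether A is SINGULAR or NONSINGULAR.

σ = (0, 1, 2): 6 + 28 + 13 = 47
σ = (0, 2, 1): 6 + (-5) + (-8) = -7
σ = (1, 0, 2): 29 + 14 + 13 = 56
σ = (1, 2, 0): 29 + (-5) + (-7) = 17
σ = (2, 0, 1): (-6) + 14 + (-8) = 0
σ = (2, 1, 0): (-6) + 28 + (-7) = 15
Optimal value attained by: σ = (0, 2, 1).
Answer: det⊕(A) = -7; verdict: NONSINGULAR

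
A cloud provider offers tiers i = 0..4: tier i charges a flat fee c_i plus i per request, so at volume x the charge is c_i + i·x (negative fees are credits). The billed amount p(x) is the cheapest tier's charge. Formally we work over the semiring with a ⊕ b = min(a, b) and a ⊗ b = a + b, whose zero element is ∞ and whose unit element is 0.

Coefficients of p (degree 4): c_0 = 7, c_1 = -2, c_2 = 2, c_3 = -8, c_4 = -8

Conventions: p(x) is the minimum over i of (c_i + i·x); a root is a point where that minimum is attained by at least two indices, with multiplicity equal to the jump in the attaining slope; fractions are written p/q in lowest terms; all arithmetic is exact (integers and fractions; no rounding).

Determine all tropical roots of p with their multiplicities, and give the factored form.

hull edge (i=0, c=7) to (i=1, c=-2): slope -9, span 1
hull edge (i=1, c=-2) to (i=3, c=-8): slope -3, span 2
hull edge (i=3, c=-8) to (i=4, c=-8): slope 0, span 1
Factored form: p(x) = -8 ⊗ (x ⊕ 0) ⊗ (x ⊕ 3) ⊗ (x ⊕ 3) ⊗ (x ⊕ 9)
Answer: roots = 0 (mult 1), 3 (mult 2), 9 (mult 1)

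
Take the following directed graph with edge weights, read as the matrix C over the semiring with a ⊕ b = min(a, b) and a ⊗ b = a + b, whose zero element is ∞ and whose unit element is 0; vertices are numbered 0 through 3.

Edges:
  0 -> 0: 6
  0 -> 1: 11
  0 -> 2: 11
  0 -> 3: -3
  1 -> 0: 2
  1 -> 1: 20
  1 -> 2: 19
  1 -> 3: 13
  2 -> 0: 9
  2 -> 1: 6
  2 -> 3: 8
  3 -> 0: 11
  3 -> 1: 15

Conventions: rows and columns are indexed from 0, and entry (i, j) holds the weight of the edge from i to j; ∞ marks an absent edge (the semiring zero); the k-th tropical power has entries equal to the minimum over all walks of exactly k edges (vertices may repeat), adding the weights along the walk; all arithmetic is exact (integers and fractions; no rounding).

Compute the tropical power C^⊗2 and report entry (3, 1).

C^⊗2:
  [8, 12, 17, 3]
  [8, 13, 13, -1]
  [8, 20, 20, 6]
  [17, 22, 22, 8]
Key observation: the optimum is the walk 3->0->1, with weight 11 + 11 = 22.
Optimal value attained by: walk 3->0->1.
Answer: (C^⊗2)[3][1] = 22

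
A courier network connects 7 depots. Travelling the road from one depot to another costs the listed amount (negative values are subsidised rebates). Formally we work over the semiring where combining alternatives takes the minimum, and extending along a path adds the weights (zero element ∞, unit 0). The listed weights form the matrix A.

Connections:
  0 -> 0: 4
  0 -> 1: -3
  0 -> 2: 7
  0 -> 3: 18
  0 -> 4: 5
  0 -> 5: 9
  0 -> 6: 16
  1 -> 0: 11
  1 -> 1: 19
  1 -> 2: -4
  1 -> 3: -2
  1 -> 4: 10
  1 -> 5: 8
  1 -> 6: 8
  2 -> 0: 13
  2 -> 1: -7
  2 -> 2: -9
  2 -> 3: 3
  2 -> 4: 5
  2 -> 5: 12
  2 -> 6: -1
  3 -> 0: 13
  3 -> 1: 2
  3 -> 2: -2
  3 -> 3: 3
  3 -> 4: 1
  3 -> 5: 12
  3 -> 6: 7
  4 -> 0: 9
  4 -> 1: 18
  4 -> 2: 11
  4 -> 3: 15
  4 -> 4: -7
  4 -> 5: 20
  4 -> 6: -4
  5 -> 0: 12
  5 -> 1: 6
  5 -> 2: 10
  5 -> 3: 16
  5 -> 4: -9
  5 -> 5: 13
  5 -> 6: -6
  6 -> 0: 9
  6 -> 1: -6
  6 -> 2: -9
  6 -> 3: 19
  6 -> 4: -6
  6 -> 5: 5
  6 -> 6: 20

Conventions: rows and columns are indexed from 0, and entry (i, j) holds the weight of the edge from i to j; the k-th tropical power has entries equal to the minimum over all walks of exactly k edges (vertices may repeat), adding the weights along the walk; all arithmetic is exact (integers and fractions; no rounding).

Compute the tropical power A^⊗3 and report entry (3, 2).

A^⊗2:
  [8, 0, -7, -5, -2, 5, 1]
  [9, -11, -13, -1, -1, 8, -5]
  [4, -16, -18, -9, -7, 1, -10]
  [10, -9, -11, 0, -6, 10, -3]
  [2, -10, -13, 8, -14, 1, -11]
  [0, -12, -15, 4, -16, -1, -13]
  [3, -16, -18, -8, -13, 2, -10]
A^⊗3:
  [6, -14, -16, -4, -9, 5, -8]
  [0, -20, -22, -13, -11, -3, -14]
  [-5, -25, -27, -18, -16, -8, -19]
  [2, -18, -20, -11, -13, -1, -12]
  [-5, -20, -22, -12, -21, -6, -18]
  [-7, -22, -24, -14, -23, -8, -20]
  [-5, -25, -27, -18, -20, -8, -19]
Key observation: the optimum is the walk 3->2->2->2, with weight (-2) + (-9) + (-9) = -20.
Optimal value attained by: walk 3->2->2->2.
Answer: (A^⊗3)[3][2] = -20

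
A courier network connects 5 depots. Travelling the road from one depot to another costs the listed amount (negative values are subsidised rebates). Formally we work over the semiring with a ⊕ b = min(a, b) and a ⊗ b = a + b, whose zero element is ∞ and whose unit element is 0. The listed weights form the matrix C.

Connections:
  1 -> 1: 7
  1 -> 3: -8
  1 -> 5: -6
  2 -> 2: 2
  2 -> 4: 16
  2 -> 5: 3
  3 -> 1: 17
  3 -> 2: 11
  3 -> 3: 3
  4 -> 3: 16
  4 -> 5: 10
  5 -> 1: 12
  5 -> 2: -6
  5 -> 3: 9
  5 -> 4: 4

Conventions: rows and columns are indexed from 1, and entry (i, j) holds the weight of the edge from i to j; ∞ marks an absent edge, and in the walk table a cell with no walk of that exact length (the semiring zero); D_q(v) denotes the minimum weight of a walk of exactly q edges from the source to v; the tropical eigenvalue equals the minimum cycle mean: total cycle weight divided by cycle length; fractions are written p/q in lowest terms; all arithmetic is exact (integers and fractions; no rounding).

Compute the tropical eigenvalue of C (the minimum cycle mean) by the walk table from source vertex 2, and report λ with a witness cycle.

q=0: [∞, 0, ∞, ∞, ∞]
q=1: [∞, 2, ∞, 16, 3]
q=2: [15, -3, 12, 7, 5]
q=3: [17, -1, 7, 9, 0]
q=4: [12, -6, 9, 4, 2]
q=5: [14, -4, 4, 6, -3]
Optimal cycle mean attained by: cycle 2->5->2, total 3 + (-6), length 2.
Answer: λ = -3/2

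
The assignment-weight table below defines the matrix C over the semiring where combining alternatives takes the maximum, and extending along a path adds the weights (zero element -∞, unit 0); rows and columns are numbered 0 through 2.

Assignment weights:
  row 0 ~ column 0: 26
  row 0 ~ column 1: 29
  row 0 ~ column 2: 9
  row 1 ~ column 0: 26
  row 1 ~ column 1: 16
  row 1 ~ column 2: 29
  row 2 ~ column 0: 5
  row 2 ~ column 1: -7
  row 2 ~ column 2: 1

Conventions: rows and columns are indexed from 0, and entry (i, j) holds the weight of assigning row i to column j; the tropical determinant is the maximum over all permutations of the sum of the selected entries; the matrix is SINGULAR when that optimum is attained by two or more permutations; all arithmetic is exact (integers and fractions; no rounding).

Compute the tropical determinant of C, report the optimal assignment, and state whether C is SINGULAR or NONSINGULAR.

σ = (0, 1, 2): 26 + 16 + 1 = 43
σ = (0, 2, 1): 26 + 29 + (-7) = 48
σ = (1, 0, 2): 29 + 26 + 1 = 56
σ = (1, 2, 0): 29 + 29 + 5 = 63
σ = (2, 0, 1): 9 + 26 + (-7) = 28
σ = (2, 1, 0): 9 + 16 + 5 = 30
Optimal value attained by: σ = (1, 2, 0).
Answer: det⊕(C) = 63; verdict: NONSINGULAR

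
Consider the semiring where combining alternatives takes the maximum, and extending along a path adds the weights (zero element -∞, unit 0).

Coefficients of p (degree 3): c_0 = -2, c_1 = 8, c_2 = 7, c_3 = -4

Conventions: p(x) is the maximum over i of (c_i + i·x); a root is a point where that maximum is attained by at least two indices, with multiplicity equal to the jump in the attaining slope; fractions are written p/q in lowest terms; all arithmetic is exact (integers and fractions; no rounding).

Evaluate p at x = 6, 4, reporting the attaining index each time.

p(6) = max(-2+0·6=-2, 8+1·6=14, 7+2·6=19, -4+3·6=14) = 19 (attained by i=2)
p(4) = max(-2+0·4=-2, 8+1·4=12, 7+2·4=15, -4+3·4=8) = 15 (attained by i=2)
Answer: p(6) = 19; p(4) = 15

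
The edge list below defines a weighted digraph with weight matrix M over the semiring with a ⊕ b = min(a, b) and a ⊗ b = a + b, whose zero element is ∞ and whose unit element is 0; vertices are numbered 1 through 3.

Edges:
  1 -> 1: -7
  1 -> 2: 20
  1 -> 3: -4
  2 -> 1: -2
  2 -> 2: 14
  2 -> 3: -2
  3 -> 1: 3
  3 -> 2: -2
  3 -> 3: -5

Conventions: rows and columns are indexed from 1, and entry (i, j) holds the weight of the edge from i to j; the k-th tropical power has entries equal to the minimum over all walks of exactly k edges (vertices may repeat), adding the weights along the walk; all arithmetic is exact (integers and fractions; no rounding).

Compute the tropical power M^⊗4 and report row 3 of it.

M^⊗2:
  [-14, -6, -11]
  [-9, -4, -7]
  [-4, -7, -10]
M^⊗3:
  [-21, -13, -18]
  [-16, -9, -13]
  [-11, -12, -15]
M^⊗4:
  [-28, -20, -25]
  [-23, -15, -20]
  [-18, -17, -20]
Answer: row 3 of M^⊗4 = [-18, -17, -20]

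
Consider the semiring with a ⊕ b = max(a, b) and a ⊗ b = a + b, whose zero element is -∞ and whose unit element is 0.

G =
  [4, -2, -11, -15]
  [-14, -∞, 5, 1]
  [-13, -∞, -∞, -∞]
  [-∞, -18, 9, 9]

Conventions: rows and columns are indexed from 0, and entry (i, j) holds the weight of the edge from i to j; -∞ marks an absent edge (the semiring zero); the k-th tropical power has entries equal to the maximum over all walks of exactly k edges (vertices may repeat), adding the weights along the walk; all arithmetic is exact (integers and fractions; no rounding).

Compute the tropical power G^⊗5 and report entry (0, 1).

G^⊗2:
  [8, 2, 3, -1]
  [-8, -16, 10, 10]
  [-9, -15, -24, -28]
  [-4, -9, 18, 18]
G^⊗3:
  [12, 6, 8, 8]
  [-3, -8, 19, 19]
  [-5, -11, -10, -14]
  [5, 0, 27, 27]
G^⊗4:
  [16, 10, 17, 17]
  [6, 1, 28, 28]
  [-1, -7, -5, -5]
  [14, 9, 36, 36]
G^⊗5:
  [20, 14, 26, 26]
  [15, 10, 37, 37]
  [3, -3, 4, 4]
  [23, 18, 45, 45]
Key observation: the optimum is the walk 0->0->0->0->0->1, with weight 4 + 4 + 4 + 4 + (-2) = 14.
Optimal value attained by: walk 0->0->0->0->0->1.
Answer: (G^⊗5)[0][1] = 14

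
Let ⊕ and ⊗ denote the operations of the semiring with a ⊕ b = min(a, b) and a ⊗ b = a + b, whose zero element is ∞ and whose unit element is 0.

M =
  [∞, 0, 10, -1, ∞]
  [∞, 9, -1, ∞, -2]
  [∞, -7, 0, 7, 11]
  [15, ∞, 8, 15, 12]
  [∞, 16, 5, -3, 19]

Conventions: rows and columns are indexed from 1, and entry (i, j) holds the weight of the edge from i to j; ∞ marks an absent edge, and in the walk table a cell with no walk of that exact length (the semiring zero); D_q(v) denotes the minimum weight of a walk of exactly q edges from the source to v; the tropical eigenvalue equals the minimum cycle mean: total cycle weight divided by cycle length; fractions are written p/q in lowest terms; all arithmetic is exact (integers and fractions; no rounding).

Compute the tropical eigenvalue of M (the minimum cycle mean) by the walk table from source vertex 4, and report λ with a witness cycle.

q=0: [∞, ∞, ∞, 0, ∞]
q=1: [15, ∞, 8, 15, 12]
q=2: [30, 1, 8, 9, 19]
q=3: [24, 1, 0, 15, -1]
q=4: [30, -7, 0, -4, -1]
q=5: [11, -7, -8, -4, -9]
Optimal cycle mean attained by: cycle 2->3->2, total (-1) + (-7), length 2.
Answer: λ = -4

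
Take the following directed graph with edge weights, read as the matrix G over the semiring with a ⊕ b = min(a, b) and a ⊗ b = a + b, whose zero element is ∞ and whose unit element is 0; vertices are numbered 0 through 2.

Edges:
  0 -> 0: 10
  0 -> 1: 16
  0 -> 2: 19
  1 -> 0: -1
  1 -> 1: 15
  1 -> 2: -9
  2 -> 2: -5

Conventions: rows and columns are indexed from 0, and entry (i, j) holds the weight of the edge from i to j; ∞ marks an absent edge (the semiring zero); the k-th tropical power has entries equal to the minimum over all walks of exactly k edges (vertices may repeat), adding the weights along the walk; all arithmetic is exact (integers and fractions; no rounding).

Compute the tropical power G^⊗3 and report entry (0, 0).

G^⊗2:
  [15, 26, 7]
  [9, 15, -14]
  [∞, ∞, -10]
G^⊗3:
  [25, 31, 2]
  [14, 25, -19]
  [∞, ∞, -15]
Key observation: the optimum is the walk 0->0->1->0, with weight 10 + 16 + (-1) = 25.
Optimal value attained by: walk 0->0->1->0.
Answer: (G^⊗3)[0][0] = 25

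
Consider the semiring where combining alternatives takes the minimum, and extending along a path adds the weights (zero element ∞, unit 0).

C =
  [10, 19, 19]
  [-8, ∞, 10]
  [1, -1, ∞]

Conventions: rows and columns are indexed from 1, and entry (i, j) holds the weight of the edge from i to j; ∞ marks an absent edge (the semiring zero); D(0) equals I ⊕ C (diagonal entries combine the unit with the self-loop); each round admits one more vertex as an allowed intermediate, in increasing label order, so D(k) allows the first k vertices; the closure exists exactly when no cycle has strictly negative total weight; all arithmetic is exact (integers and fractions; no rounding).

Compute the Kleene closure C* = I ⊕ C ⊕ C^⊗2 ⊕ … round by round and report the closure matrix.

D(0):
  [0, 19, 19]
  [-8, 0, 10]
  [1, -1, 0]
D(1):
  [0, 19, 19]
  [-8, 0, 10]
  [1, -1, 0]
D(2):
  [0, 19, 19]
  [-8, 0, 10]
  [-9, -1, 0]
D(3):
  [0, 18, 19]
  [-8, 0, 10]
  [-9, -1, 0]
Answer: C* = [[0, 18, 19], [-8, 0, 10], [-9, -1, 0]]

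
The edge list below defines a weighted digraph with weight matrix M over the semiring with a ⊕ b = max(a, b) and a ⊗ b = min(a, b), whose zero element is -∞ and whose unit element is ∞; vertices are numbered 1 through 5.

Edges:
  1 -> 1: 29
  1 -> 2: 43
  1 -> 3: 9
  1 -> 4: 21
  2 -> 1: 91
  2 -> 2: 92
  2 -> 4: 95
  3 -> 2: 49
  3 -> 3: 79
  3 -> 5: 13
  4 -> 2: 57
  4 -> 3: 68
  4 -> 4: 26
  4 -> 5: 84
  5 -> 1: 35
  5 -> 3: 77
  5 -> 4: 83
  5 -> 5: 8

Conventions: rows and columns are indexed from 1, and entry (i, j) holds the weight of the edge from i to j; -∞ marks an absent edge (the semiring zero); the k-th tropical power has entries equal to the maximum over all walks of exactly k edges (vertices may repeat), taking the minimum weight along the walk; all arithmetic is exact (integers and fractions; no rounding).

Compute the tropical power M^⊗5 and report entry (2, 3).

M^⊗2:
  [43, 43, 21, 43, 21]
  [91, 92, 68, 92, 84]
  [49, 49, 79, 49, 13]
  [57, 57, 77, 83, 26]
  [29, 57, 77, 26, 83]
M^⊗3:
  [43, 43, 43, 43, 43]
  [91, 92, 77, 92, 84]
  [49, 49, 79, 49, 49]
  [57, 57, 77, 57, 83]
  [57, 57, 77, 83, 26]
M^⊗4:
  [43, 43, 43, 43, 43]
  [91, 92, 77, 92, 84]
  [49, 49, 79, 49, 49]
  [57, 57, 77, 83, 57]
  [57, 57, 77, 57, 83]
M^⊗5:
  [43, 43, 43, 43, 43]
  [91, 92, 77, 92, 84]
  [49, 49, 79, 49, 49]
  [57, 57, 77, 57, 83]
  [57, 57, 77, 83, 57]
Key observation: the optimum is the walk 2->2->2->4->5->3, with weight 92 min 92 min 95 min 84 min 77 = 77.
Optimal value attained by: walk 2->2->2->4->5->3.
Answer: (M^⊗5)[2][3] = 77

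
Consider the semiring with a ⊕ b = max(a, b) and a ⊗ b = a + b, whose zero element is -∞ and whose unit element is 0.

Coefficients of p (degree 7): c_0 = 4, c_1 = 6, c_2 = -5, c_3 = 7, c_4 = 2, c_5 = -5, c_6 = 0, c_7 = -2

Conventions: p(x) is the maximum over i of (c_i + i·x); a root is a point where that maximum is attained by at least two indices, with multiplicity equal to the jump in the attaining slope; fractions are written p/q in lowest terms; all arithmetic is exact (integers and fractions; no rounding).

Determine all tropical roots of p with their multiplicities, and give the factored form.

hull edge (i=0, c=4) to (i=1, c=6): slope 2, span 1
hull edge (i=1, c=6) to (i=3, c=7): slope 1/2, span 2
hull edge (i=3, c=7) to (i=7, c=-2): slope -9/4, span 4
Factored form: p(x) = -2 ⊗ (x ⊕ (-2)) ⊗ (x ⊕ (-1/2)) ⊗ (x ⊕ (-1/2)) ⊗ (x ⊕ 9/4) ⊗ (x ⊕ 9/4) ⊗ (x ⊕ 9/4) ⊗ (x ⊕ 9/4)
Answer: roots = -2 (mult 1), -1/2 (mult 2), 9/4 (mult 4)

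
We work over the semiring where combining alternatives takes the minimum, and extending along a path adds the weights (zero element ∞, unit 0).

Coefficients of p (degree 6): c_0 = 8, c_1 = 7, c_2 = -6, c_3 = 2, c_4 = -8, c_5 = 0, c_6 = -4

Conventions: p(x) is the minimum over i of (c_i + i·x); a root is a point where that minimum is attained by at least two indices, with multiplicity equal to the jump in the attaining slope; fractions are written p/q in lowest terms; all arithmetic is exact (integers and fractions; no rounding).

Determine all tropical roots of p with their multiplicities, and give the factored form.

hull edge (i=0, c=8) to (i=2, c=-6): slope -7, span 2
hull edge (i=2, c=-6) to (i=4, c=-8): slope -1, span 2
hull edge (i=4, c=-8) to (i=6, c=-4): slope 2, span 2
Factored form: p(x) = -4 ⊗ (x ⊕ (-2)) ⊗ (x ⊕ (-2)) ⊗ (x ⊕ 1) ⊗ (x ⊕ 1) ⊗ (x ⊕ 7) ⊗ (x ⊕ 7)
Answer: roots = -2 (mult 2), 1 (mult 2), 7 (mult 2)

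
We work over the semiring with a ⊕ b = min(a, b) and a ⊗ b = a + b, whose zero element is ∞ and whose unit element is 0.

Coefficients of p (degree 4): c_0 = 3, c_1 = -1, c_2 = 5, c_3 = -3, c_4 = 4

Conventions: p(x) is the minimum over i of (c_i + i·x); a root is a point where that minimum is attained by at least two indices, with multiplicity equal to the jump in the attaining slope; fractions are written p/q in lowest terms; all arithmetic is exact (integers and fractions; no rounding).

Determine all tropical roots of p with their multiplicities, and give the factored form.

hull edge (i=0, c=3) to (i=1, c=-1): slope -4, span 1
hull edge (i=1, c=-1) to (i=3, c=-3): slope -1, span 2
hull edge (i=3, c=-3) to (i=4, c=4): slope 7, span 1
Factored form: p(x) = 4 ⊗ (x ⊕ (-7)) ⊗ (x ⊕ 1) ⊗ (x ⊕ 1) ⊗ (x ⊕ 4)
Answer: roots = -7 (mult 1), 1 (mult 2), 4 (mult 1)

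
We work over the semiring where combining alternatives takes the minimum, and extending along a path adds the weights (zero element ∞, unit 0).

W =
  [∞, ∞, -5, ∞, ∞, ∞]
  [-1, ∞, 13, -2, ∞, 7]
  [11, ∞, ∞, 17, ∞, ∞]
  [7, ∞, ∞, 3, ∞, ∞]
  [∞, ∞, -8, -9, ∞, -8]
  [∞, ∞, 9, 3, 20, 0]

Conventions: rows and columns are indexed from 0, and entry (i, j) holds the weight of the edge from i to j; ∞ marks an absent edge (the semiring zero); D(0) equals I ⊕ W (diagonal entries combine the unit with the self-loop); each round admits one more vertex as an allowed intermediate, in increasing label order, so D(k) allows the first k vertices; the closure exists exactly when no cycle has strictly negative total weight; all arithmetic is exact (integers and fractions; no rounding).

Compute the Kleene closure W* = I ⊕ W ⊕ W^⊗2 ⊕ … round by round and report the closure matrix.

D(0):
  [0, ∞, -5, ∞, ∞, ∞]
  [-1, 0, 13, -2, ∞, 7]
  [11, ∞, 0, 17, ∞, ∞]
  [7, ∞, ∞, 0, ∞, ∞]
  [∞, ∞, -8, -9, 0, -8]
  [∞, ∞, 9, 3, 20, 0]
D(1):
  [0, ∞, -5, ∞, ∞, ∞]
  [-1, 0, -6, -2, ∞, 7]
  [11, ∞, 0, 17, ∞, ∞]
  [7, ∞, 2, 0, ∞, ∞]
  [∞, ∞, -8, -9, 0, -8]
  [∞, ∞, 9, 3, 20, 0]
D(2):
  [0, ∞, -5, ∞, ∞, ∞]
  [-1, 0, -6, -2, ∞, 7]
  [11, ∞, 0, 17, ∞, ∞]
  [7, ∞, 2, 0, ∞, ∞]
  [∞, ∞, -8, -9, 0, -8]
  [∞, ∞, 9, 3, 20, 0]
D(3):
  [0, ∞, -5, 12, ∞, ∞]
  [-1, 0, -6, -2, ∞, 7]
  [11, ∞, 0, 17, ∞, ∞]
  [7, ∞, 2, 0, ∞, ∞]
  [3, ∞, -8, -9, 0, -8]
  [20, ∞, 9, 3, 20, 0]
D(4):
  [0, ∞, -5, 12, ∞, ∞]
  [-1, 0, -6, -2, ∞, 7]
  [11, ∞, 0, 17, ∞, ∞]
  [7, ∞, 2, 0, ∞, ∞]
  [-2, ∞, -8, -9, 0, -8]
  [10, ∞, 5, 3, 20, 0]
D(5):
  [0, ∞, -5, 12, ∞, ∞]
  [-1, 0, -6, -2, ∞, 7]
  [11, ∞, 0, 17, ∞, ∞]
  [7, ∞, 2, 0, ∞, ∞]
  [-2, ∞, -8, -9, 0, -8]
  [10, ∞, 5, 3, 20, 0]
D(6):
  [0, ∞, -5, 12, ∞, ∞]
  [-1, 0, -6, -2, 27, 7]
  [11, ∞, 0, 17, ∞, ∞]
  [7, ∞, 2, 0, ∞, ∞]
  [-2, ∞, -8, -9, 0, -8]
  [10, ∞, 5, 3, 20, 0]
Answer: W* = [[0, ∞, -5, 12, ∞, ∞], [-1, 0, -6, -2, 27, 7], [11, ∞, 0, 17, ∞, ∞], [7, ∞, 2, 0, ∞, ∞], [-2, ∞, -8, -9, 0, -8], [10, ∞, 5, 3, 20, 0]]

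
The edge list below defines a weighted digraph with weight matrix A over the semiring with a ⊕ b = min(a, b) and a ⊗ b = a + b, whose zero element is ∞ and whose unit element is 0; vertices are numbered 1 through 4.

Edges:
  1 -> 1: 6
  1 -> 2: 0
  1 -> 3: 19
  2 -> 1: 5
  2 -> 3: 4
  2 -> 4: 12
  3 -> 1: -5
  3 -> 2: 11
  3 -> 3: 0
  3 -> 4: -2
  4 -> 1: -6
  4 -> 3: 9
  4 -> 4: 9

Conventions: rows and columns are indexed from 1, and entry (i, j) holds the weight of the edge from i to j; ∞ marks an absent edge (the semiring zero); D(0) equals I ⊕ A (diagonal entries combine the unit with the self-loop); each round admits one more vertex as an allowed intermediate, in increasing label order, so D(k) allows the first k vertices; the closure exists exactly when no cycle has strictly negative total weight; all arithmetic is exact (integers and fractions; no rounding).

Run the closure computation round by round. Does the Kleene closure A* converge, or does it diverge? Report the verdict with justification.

D(0):
  [0, 0, 19, ∞]
  [5, 0, 4, 12]
  [-5, 11, 0, -2]
  [-6, ∞, 9, 0]
D(1):
  [0, 0, 19, ∞]
  [5, 0, 4, 12]
  [-5, -5, 0, -2]
  [-6, -6, 9, 0]
Detection: at round 2, diagonal entry (3, 3) turns strictly negative.
Key observation: the cycle 3->1->2->3 has total weight (-5) + 0 + 4, which is strictly negative.
Answer: DIVERGES — negative cycle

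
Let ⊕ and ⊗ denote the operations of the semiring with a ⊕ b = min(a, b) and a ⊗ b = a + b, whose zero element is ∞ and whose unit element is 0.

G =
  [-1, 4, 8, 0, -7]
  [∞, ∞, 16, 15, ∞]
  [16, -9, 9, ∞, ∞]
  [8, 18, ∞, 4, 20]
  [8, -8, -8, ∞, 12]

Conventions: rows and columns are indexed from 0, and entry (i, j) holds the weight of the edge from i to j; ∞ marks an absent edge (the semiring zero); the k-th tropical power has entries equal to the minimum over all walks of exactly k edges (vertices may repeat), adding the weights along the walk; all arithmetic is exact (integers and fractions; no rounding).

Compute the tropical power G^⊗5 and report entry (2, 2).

G^⊗2:
  [-2, -15, -15, -1, -8]
  [23, 7, 25, 19, 35]
  [15, 0, 7, 6, 9]
  [7, 12, 12, 8, 1]
  [7, -17, 1, 7, 1]
G^⊗3:
  [-3, -24, -16, -2, -9]
  [22, 16, 23, 22, 16]
  [14, -2, 1, 10, 8]
  [6, -7, -7, 7, 0]
  [6, -8, -7, -2, 0]
G^⊗4:
  [-4, -25, -17, -9, -10]
  [21, 8, 8, 22, 15]
  [13, -8, 0, 13, 7]
  [5, -16, -8, 6, -1]
  [5, -16, -8, 2, -1]
G^⊗5:
  [-5, -26, -18, -10, -11]
  [20, -1, 7, 21, 14]
  [12, -9, -1, 7, 6]
  [4, -17, -9, -1, -2]
  [4, -17, -9, -1, -2]
Key observation: the optimum is the walk 2->0->0->0->4->2, with weight 16 + (-1) + (-1) + (-7) + (-8) = -1.
Optimal value attained by: walk 2->0->0->0->4->2.
Answer: (G^⊗5)[2][2] = -1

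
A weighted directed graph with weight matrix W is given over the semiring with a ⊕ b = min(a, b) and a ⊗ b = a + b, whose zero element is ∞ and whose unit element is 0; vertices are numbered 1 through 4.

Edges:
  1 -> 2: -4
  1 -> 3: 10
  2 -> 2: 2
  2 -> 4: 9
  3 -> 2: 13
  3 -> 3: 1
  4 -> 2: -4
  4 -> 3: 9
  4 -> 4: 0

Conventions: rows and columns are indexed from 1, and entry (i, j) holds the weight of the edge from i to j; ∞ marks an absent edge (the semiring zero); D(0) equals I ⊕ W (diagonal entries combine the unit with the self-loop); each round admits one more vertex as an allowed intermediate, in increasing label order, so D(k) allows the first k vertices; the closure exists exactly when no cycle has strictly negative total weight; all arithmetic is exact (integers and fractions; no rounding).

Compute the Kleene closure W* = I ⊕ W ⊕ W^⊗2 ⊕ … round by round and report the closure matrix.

D(0):
  [0, -4, 10, ∞]
  [∞, 0, ∞, 9]
  [∞, 13, 0, ∞]
  [∞, -4, 9, 0]
D(1):
  [0, -4, 10, ∞]
  [∞, 0, ∞, 9]
  [∞, 13, 0, ∞]
  [∞, -4, 9, 0]
D(2):
  [0, -4, 10, 5]
  [∞, 0, ∞, 9]
  [∞, 13, 0, 22]
  [∞, -4, 9, 0]
D(3):
  [0, -4, 10, 5]
  [∞, 0, ∞, 9]
  [∞, 13, 0, 22]
  [∞, -4, 9, 0]
D(4):
  [0, -4, 10, 5]
  [∞, 0, 18, 9]
  [∞, 13, 0, 22]
  [∞, -4, 9, 0]
Answer: W* = [[0, -4, 10, 5], [∞, 0, 18, 9], [∞, 13, 0, 22], [∞, -4, 9, 0]]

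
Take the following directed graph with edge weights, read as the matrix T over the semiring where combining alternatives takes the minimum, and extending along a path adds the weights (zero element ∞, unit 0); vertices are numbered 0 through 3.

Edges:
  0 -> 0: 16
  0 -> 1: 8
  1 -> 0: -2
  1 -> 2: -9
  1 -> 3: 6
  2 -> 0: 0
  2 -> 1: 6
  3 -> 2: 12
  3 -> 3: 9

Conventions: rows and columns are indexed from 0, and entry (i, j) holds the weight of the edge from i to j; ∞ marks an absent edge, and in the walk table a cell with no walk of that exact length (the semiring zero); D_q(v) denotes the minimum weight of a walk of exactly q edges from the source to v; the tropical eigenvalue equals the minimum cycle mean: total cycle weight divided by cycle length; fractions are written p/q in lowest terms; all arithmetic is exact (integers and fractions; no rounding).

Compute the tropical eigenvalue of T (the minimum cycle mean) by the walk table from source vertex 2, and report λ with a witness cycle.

q=0: [∞, ∞, 0, ∞]
q=1: [0, 6, ∞, ∞]
q=2: [4, 8, -3, 12]
q=3: [-3, 3, -1, 14]
q=4: [-1, 5, -6, 9]
Optimal cycle mean attained by: cycle 1->2->1, total (-9) + 6, length 2.
Answer: λ = -3/2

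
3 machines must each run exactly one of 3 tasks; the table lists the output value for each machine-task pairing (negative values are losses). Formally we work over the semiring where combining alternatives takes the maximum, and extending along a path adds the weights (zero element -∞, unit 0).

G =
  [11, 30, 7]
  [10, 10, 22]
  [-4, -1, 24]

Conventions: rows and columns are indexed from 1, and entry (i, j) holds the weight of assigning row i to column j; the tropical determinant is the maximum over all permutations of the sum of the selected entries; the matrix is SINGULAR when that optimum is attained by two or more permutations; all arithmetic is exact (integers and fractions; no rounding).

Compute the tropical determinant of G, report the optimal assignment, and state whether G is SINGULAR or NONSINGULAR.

σ = (1, 2, 3): 11 + 10 + 24 = 45
σ = (1, 3, 2): 11 + 22 + (-1) = 32
σ = (2, 1, 3): 30 + 10 + 24 = 64
σ = (2, 3, 1): 30 + 22 + (-4) = 48
σ = (3, 1, 2): 7 + 10 + (-1) = 16
σ = (3, 2, 1): 7 + 10 + (-4) = 13
Optimal value attained by: σ = (2, 1, 3).
Answer: det⊕(G) = 64; verdict: NONSINGULAR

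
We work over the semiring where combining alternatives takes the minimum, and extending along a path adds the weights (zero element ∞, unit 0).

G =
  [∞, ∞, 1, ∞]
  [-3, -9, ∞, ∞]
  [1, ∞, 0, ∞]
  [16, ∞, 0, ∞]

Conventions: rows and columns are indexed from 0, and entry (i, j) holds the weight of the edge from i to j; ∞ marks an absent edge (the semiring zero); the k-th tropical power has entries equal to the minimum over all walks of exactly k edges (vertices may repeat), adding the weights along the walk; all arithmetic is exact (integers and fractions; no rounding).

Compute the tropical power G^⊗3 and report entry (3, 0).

G^⊗2:
  [2, ∞, 1, ∞]
  [-12, -18, -2, ∞]
  [1, ∞, 0, ∞]
  [1, ∞, 0, ∞]
G^⊗3:
  [2, ∞, 1, ∞]
  [-21, -27, -11, ∞]
  [1, ∞, 0, ∞]
  [1, ∞, 0, ∞]
Key observation: the optimum is the walk 3->2->2->0, with weight 0 + 0 + 1 = 1.
Optimal value attained by: walk 3->2->2->0.
Answer: (G^⊗3)[3][0] = 1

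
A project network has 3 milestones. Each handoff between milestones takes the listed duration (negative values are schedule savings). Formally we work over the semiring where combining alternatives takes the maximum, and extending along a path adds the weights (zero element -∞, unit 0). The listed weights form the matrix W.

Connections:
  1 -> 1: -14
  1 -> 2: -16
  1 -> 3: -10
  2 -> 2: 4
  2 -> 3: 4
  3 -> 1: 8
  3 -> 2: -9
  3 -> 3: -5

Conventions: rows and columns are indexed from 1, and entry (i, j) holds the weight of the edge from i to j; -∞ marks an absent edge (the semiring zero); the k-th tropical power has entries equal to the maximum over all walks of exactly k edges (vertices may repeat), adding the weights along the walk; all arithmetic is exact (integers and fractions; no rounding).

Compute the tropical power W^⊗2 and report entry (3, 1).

W^⊗2:
  [-2, -12, -12]
  [12, 8, 8]
  [3, -5, -2]
Key observation: the optimum is the walk 3->3->1, with weight (-5) + 8 = 3.
Optimal value attained by: walk 3->3->1.
Answer: (W^⊗2)[3][1] = 3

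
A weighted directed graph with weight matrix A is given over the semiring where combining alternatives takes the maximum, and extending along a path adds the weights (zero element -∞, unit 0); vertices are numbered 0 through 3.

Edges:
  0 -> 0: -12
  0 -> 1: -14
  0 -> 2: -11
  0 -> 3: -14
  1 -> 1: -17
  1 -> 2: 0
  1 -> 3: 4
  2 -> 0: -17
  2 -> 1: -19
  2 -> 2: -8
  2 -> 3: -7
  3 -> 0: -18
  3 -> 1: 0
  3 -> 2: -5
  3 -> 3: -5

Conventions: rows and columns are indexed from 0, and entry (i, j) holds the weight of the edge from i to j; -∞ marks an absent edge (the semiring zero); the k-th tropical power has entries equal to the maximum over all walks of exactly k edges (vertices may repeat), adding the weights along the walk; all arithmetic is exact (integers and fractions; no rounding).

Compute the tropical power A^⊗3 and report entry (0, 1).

A^⊗2:
  [-24, -14, -14, -10]
  [-14, 4, -1, -1]
  [-25, -7, -12, -12]
  [-22, -5, 0, 4]
A^⊗3:
  [-28, -10, -14, -10]
  [-18, -1, 4, 8]
  [-29, -12, -7, -3]
  [-14, 4, -1, -1]
Key observation: the optimum is the walk 0->1->3->1, with weight (-14) + 4 + 0 = -10.
Optimal value attained by: walk 0->1->3->1.
Answer: (A^⊗3)[0][1] = -10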